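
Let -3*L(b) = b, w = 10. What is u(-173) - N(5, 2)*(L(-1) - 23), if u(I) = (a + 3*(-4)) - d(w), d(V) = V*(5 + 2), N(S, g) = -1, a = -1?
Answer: -317/3 ≈ -105.67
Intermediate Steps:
L(b) = -b/3
d(V) = 7*V (d(V) = V*7 = 7*V)
u(I) = -83 (u(I) = (-1 + 3*(-4)) - 7*10 = (-1 - 12) - 1*70 = -13 - 70 = -83)
u(-173) - N(5, 2)*(L(-1) - 23) = -83 - (-1)*(-⅓*(-1) - 23) = -83 - (-1)*(⅓ - 23) = -83 - (-1)*(-68)/3 = -83 - 1*68/3 = -83 - 68/3 = -317/3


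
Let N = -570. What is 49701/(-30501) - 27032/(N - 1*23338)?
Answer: -30312373/60768159 ≈ -0.49882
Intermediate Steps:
49701/(-30501) - 27032/(N - 1*23338) = 49701/(-30501) - 27032/(-570 - 1*23338) = 49701*(-1/30501) - 27032/(-570 - 23338) = -16567/10167 - 27032/(-23908) = -16567/10167 - 27032*(-1/23908) = -16567/10167 + 6758/5977 = -30312373/60768159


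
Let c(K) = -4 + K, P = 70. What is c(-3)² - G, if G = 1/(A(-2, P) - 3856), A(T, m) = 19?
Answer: 188014/3837 ≈ 49.000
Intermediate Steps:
G = -1/3837 (G = 1/(19 - 3856) = 1/(-3837) = -1/3837 ≈ -0.00026062)
c(-3)² - G = (-4 - 3)² - 1*(-1/3837) = (-7)² + 1/3837 = 49 + 1/3837 = 188014/3837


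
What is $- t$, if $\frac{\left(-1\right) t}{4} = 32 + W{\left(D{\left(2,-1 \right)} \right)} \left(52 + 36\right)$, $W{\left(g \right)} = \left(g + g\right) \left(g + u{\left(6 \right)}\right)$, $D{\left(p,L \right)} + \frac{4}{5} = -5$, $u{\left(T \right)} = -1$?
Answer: $\frac{697344}{25} \approx 27894.0$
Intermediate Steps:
$D{\left(p,L \right)} = - \frac{29}{5}$ ($D{\left(p,L \right)} = - \frac{4}{5} - 5 = - \frac{29}{5}$)
$W{\left(g \right)} = 2 g \left(-1 + g\right)$ ($W{\left(g \right)} = \left(g + g\right) \left(g - 1\right) = 2 g \left(-1 + g\right)$)
$t = - \frac{697344}{25}$ ($t = - 4 \left(32 + 2 \left(- \frac{29}{5}\right) \left(-1 - \frac{29}{5}\right) \left(52 + 36\right)\right) = - 4 \left(32 + 2 \left(- \frac{29}{5}\right) \left(- \frac{34}{5}\right) 88\right) = - 4 \left(32 + \frac{1972}{25} \cdot 88\right) = - 4 \left(32 + \frac{173536}{25}\right) = \left(-4\right) \frac{174336}{25} = - \frac{697344}{25} \approx -27894.0$)
$- t = \left(-1\right) \left(- \frac{697344}{25}\right) = \frac{697344}{25}$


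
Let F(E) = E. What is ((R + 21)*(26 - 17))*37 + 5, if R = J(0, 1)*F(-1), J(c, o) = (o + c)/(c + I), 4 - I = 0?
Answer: 27659/4 ≈ 6914.8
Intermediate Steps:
I = 4 (I = 4 - 1*0 = 4 + 0 = 4)
J(c, o) = (c + o)/(4 + c) (J(c, o) = (o + c)/(c + 4) = (c + o)/(4 + c))
R = -¼ (R = ((0 + 1)/(4 + 0))*(-1) = (1/4)*(-1) = ((¼)*1)*(-1) = (¼)*(-1) = -¼ ≈ -0.25000)
((R + 21)*(26 - 17))*37 + 5 = ((-¼ + 21)*(26 - 17))*37 + 5 = ((83/4)*9)*37 + 5 = (747/4)*37 + 5 = 27639/4 + 5 = 27659/4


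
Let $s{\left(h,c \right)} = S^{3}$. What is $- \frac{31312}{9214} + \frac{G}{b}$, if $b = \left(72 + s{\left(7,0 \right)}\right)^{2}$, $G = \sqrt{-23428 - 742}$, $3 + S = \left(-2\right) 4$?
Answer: $- \frac{15656}{4607} + \frac{i \sqrt{24170}}{1585081} \approx -3.3983 + 9.8081 \cdot 10^{-5} i$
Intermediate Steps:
$S = -11$ ($S = -3 - 8 = -11$)
$G = i \sqrt{24170}$ ($G = \sqrt{-24170} = i \sqrt{24170} \approx 155.47 i$)
$s{\left(h,c \right)} = -1331$ ($s{\left(h,c \right)} = \left(-11\right)^{3} = -1331$)
$b = 1585081$ ($b = \left(72 - 1331\right)^{2} = \left(-1259\right)^{2} = 1585081$)
$- \frac{31312}{9214} + \frac{G}{b} = - \frac{31312}{9214} + \frac{i \sqrt{24170}}{1585081} = \left(-31312\right) \frac{1}{9214} + i \sqrt{24170} \cdot \frac{1}{1585081} = - \frac{15656}{4607} + \frac{i \sqrt{24170}}{1585081}$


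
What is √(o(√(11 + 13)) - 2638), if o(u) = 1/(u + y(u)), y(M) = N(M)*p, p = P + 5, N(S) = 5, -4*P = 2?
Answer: 2*√(-29677 - 2638*√6)/√(45 + 4*√6) ≈ 51.361*I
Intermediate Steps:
P = -½ (P = -¼*2 = -½ ≈ -0.50000)
p = 9/2 (p = -½ + 5 = 9/2 ≈ 4.5000)
y(M) = 45/2 (y(M) = 5*(9/2) = 45/2)
o(u) = 1/(45/2 + u) (o(u) = 1/(u + 45/2) = 1/(45/2 + u))
√(o(√(11 + 13)) - 2638) = √(2/(45 + 2*√(11 + 13)) - 2638) = √(2/(45 + 2*√24) - 2638) = √(2/(45 + 2*(2*√6)) - 2638) = √(2/(45 + 4*√6) - 2638) = √(-2638 + 2/(45 + 4*√6))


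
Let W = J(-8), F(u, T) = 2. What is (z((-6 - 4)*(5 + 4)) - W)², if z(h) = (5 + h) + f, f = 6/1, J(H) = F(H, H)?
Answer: 6561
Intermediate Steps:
J(H) = 2
W = 2
f = 6 (f = 6*1 = 6)
z(h) = 11 + h (z(h) = (5 + h) + 6 = 11 + h)
(z((-6 - 4)*(5 + 4)) - W)² = ((11 + (-6 - 4)*(5 + 4)) - 1*2)² = ((11 - 10*9) - 2)² = ((11 - 90) - 2)² = (-79 - 2)² = (-81)² = 6561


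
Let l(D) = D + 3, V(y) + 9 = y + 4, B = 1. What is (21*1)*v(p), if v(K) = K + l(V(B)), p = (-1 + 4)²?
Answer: 168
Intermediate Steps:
V(y) = -5 + y (V(y) = -9 + (y + 4) = -9 + (4 + y) = -5 + y)
l(D) = 3 + D
p = 9 (p = 3² = 9)
v(K) = -1 + K (v(K) = K + (3 + (-5 + 1)) = K + (3 - 4) = K - 1 = -1 + K)
(21*1)*v(p) = (21*1)*(-1 + 9) = 21*8 = 168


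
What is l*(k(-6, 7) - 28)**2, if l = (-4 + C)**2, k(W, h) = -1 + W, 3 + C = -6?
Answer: 207025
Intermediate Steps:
C = -9 (C = -3 - 6 = -9)
l = 169 (l = (-4 - 9)**2 = (-13)**2 = 169)
l*(k(-6, 7) - 28)**2 = 169*((-1 - 6) - 28)**2 = 169*(-7 - 28)**2 = 169*(-35)**2 = 169*1225 = 207025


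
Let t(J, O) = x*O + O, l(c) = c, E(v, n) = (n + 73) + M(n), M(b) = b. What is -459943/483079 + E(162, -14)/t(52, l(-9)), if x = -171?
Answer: -15154983/16424686 ≈ -0.92270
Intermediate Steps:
E(v, n) = 73 + 2*n (E(v, n) = (n + 73) + n = (73 + n) + n = 73 + 2*n)
t(J, O) = -170*O (t(J, O) = -171*O + O = -170*O)
-459943/483079 + E(162, -14)/t(52, l(-9)) = -459943/483079 + (73 + 2*(-14))/((-170*(-9))) = -459943*1/483079 + (73 - 28)/1530 = -459943/483079 + 45*(1/1530) = -459943/483079 + 1/34 = -15154983/16424686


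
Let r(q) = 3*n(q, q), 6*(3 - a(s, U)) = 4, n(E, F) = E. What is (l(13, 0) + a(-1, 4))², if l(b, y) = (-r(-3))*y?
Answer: 49/9 ≈ 5.4444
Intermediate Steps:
a(s, U) = 7/3 (a(s, U) = 3 - ⅙*4 = 3 - ⅔ = 7/3)
r(q) = 3*q
l(b, y) = 9*y (l(b, y) = (-3*(-3))*y = (-1*(-9))*y = 9*y)
(l(13, 0) + a(-1, 4))² = (9*0 + 7/3)² = (0 + 7/3)² = (7/3)² = 49/9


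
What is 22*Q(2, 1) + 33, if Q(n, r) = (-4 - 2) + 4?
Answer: -11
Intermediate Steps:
Q(n, r) = -2 (Q(n, r) = -6 + 4 = -2)
22*Q(2, 1) + 33 = 22*(-2) + 33 = -44 + 33 = -11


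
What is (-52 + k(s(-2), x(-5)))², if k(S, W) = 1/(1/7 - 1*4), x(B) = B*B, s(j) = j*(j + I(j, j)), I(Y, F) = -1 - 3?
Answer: 1990921/729 ≈ 2731.0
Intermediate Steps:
I(Y, F) = -4
s(j) = j*(-4 + j) (s(j) = j*(j - 4) = j*(-4 + j))
x(B) = B²
k(S, W) = -7/27 (k(S, W) = 1/(⅐ - 4) = 1/(-27/7) = -7/27)
(-52 + k(s(-2), x(-5)))² = (-52 - 7/27)² = (-1411/27)² = 1990921/729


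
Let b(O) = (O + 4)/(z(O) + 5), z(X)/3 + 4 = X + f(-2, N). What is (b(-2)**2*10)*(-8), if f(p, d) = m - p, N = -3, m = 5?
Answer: -5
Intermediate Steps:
f(p, d) = 5 - p
z(X) = 9 + 3*X (z(X) = -12 + 3*(X + (5 - 1*(-2))) = -12 + 3*(X + (5 + 2)) = -12 + 3*(X + 7) = -12 + 3*(7 + X) = -12 + (21 + 3*X) = 9 + 3*X)
b(O) = (4 + O)/(14 + 3*O) (b(O) = (O + 4)/((9 + 3*O) + 5) = (4 + O)/(14 + 3*O))
(b(-2)**2*10)*(-8) = (((4 - 2)/(14 + 3*(-2)))**2*10)*(-8) = ((2/(14 - 6))**2*10)*(-8) = ((2/8)**2*10)*(-8) = (((1/8)*2)**2*10)*(-8) = ((1/4)**2*10)*(-8) = ((1/16)*10)*(-8) = (5/8)*(-8) = -5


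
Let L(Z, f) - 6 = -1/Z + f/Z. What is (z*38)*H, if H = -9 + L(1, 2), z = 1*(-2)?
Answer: 152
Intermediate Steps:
L(Z, f) = 6 - 1/Z + f/Z (L(Z, f) = 6 + (-1/Z + f/Z) = 6 - 1/Z + f/Z)
z = -2
H = -2 (H = -9 + (-1 + 2 + 6*1)/1 = -9 + 1*(-1 + 2 + 6) = -9 + 1*7 = -9 + 7 = -2)
(z*38)*H = -2*38*(-2) = -76*(-2) = 152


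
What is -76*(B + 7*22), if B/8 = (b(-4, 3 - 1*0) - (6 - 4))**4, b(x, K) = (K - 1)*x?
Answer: -6091704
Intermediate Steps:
b(x, K) = x*(-1 + K) (b(x, K) = (-1 + K)*x = x*(-1 + K))
B = 80000 (B = 8*(-4*(-1 + (3 - 1*0)) - (6 - 4))**4 = 8*(-4*(-1 + (3 + 0)) - 1*2)**4 = 8*(-4*(-1 + 3) - 2)**4 = 8*(-4*2 - 2)**4 = 8*(-8 - 2)**4 = 8*(-10)**4 = 8*10000 = 80000)
-76*(B + 7*22) = -76*(80000 + 7*22) = -76*(80000 + 154) = -76*80154 = -6091704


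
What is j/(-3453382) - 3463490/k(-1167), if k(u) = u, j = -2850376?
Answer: 5982040205986/2015048397 ≈ 2968.7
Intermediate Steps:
j/(-3453382) - 3463490/k(-1167) = -2850376/(-3453382) - 3463490/(-1167) = -2850376*(-1/3453382) - 3463490*(-1/1167) = 1425188/1726691 + 3463490/1167 = 5982040205986/2015048397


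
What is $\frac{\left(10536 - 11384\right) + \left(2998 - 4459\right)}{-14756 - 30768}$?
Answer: $\frac{2309}{45524} \approx 0.050721$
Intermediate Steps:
$\frac{\left(10536 - 11384\right) + \left(2998 - 4459\right)}{-14756 - 30768} = \frac{\left(10536 - 11384\right) + \left(2998 - 4459\right)}{-45524} = \left(-848 - 1461\right) \left(- \frac{1}{45524}\right) = \left(-2309\right) \left(- \frac{1}{45524}\right) = \frac{2309}{45524}$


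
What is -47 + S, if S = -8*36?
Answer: -335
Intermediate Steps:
S = -288
-47 + S = -47 - 288 = -335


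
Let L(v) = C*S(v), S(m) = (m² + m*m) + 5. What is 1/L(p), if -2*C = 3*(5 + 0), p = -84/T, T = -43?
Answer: -3698/350355 ≈ -0.010555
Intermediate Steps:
S(m) = 5 + 2*m² (S(m) = (m² + m²) + 5 = 2*m² + 5 = 5 + 2*m²)
p = 84/43 (p = -84/(-43) = -84*(-1/43) = 84/43 ≈ 1.9535)
C = -15/2 (C = -3*(5 + 0)/2 = -3*5/2 = -½*15 = -15/2 ≈ -7.5000)
L(v) = -75/2 - 15*v² (L(v) = -15*(5 + 2*v²)/2 = -75/2 - 15*v²)
1/L(p) = 1/(-75/2 - 15*(84/43)²) = 1/(-75/2 - 15*7056/1849) = 1/(-75/2 - 105840/1849) = 1/(-350355/3698) = -3698/350355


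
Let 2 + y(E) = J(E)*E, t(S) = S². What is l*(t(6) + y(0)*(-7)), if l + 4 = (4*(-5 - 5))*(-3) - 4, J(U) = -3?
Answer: 5600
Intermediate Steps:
l = 112 (l = -4 + ((4*(-5 - 5))*(-3) - 4) = -4 + ((4*(-10))*(-3) - 4) = -4 + (-40*(-3) - 4) = -4 + (120 - 4) = -4 + 116 = 112)
y(E) = -2 - 3*E
l*(t(6) + y(0)*(-7)) = 112*(6² + (-2 - 3*0)*(-7)) = 112*(36 + (-2 + 0)*(-7)) = 112*(36 - 2*(-7)) = 112*(36 + 14) = 112*50 = 5600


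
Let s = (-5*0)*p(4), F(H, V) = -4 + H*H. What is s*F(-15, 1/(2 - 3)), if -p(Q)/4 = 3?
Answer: 0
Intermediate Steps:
p(Q) = -12 (p(Q) = -4*3 = -12)
F(H, V) = -4 + H²
s = 0 (s = -5*0*(-12) = 0*(-12) = 0)
s*F(-15, 1/(2 - 3)) = 0*(-4 + (-15)²) = 0*(-4 + 225) = 0*221 = 0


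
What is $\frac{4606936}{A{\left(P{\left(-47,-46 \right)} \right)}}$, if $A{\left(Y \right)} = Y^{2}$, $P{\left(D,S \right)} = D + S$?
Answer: $\frac{4606936}{8649} \approx 532.66$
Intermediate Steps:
$\frac{4606936}{A{\left(P{\left(-47,-46 \right)} \right)}} = \frac{4606936}{\left(-47 - 46\right)^{2}} = \frac{4606936}{\left(-93\right)^{2}} = \frac{4606936}{8649}$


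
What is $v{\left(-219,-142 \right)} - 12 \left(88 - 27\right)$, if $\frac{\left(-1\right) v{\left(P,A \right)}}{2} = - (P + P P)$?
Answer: $94752$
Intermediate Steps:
$v{\left(P,A \right)} = 2 P + 2 P^{2}$ ($v{\left(P,A \right)} = - 2 \left(- (P + P P)\right) = - 2 \left(- (P + P^{2})\right) = - 2 \left(- P - P^{2}\right) = 2 P + 2 P^{2}$)
$v{\left(-219,-142 \right)} - 12 \left(88 - 27\right) = 2 \left(-219\right) \left(1 - 219\right) - 12 \left(88 - 27\right) = 2 \left(-219\right) \left(-218\right) - 12 \cdot 61 = 95484 - 732 = 94752$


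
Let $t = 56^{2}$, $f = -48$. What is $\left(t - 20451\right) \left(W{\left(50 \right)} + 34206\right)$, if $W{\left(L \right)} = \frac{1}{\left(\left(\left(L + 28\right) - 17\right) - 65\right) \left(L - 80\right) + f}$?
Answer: $- \frac{42643953395}{72} \approx -5.9228 \cdot 10^{8}$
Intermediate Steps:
$t = 3136$
$W{\left(L \right)} = \frac{1}{-48 + \left(-80 + L\right) \left(-54 + L\right)}$ ($W{\left(L \right)} = \frac{1}{\left(\left(\left(L + 28\right) - 17\right) - 65\right) \left(L - 80\right) - 48} = \frac{1}{\left(\left(\left(28 + L\right) - 17\right) - 65\right) \left(-80 + L\right) - 48} = \frac{1}{\left(\left(11 + L\right) - 65\right) \left(-80 + L\right) - 48} = \frac{1}{\left(-54 + L\right) \left(-80 + L\right) - 48} = \frac{1}{\left(-80 + L\right) \left(-54 + L\right) - 48} = \frac{1}{-48 + \left(-80 + L\right) \left(-54 + L\right)}$)
$\left(t - 20451\right) \left(W{\left(50 \right)} + 34206\right) = \left(3136 - 20451\right) \left(\frac{1}{4272 + 50^{2} - 6700} + 34206\right) = - 17315 \left(\frac{1}{4272 + 2500 - 6700} + 34206\right) = - 17315 \left(\frac{1}{72} + 34206\right) = \left(-17315\right) \frac{2462833}{72} = - \frac{42643953395}{72}$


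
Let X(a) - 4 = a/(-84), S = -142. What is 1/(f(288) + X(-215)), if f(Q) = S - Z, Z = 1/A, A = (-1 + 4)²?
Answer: -252/34159 ≈ -0.0073773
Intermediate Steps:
A = 9 (A = 3² = 9)
X(a) = 4 - a/84 (X(a) = 4 + a/(-84) = 4 + a*(-1/84) = 4 - a/84)
Z = ⅑ (Z = 1/9 = ⅑ ≈ 0.11111)
f(Q) = -1279/9 (f(Q) = -142 - 1*⅑ = -142 - ⅑ = -1279/9)
1/(f(288) + X(-215)) = 1/(-1279/9 + (4 - 1/84*(-215))) = 1/(-1279/9 + (4 + 215/84)) = 1/(-1279/9 + 551/84) = 1/(-34159/252) = -252/34159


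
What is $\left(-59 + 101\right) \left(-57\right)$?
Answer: $-2394$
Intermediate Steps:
$\left(-59 + 101\right) \left(-57\right) = 42 \left(-57\right) = -2394$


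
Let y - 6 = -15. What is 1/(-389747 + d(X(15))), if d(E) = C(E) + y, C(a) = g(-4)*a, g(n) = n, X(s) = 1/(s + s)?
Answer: -15/5846342 ≈ -2.5657e-6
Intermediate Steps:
X(s) = 1/(2*s)
y = -9 (y = 6 - 15 = -9)
C(a) = -4*a
d(E) = -9 - 4*E (d(E) = -4*E - 9 = -9 - 4*E)
1/(-389747 + d(X(15))) = 1/(-389747 + (-9 - 2/15)) = 1/(-389747 - 137/15) = 1/(-5846342/15) = -15/5846342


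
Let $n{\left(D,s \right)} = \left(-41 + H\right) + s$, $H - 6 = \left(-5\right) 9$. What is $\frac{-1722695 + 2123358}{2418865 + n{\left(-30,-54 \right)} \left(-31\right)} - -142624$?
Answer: $\frac{345581062519}{2423019} \approx 1.4262 \cdot 10^{5}$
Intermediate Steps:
$H = -39$ ($H = 6 - 45 = -39$)
$n{\left(D,s \right)} = -80 + s$ ($n{\left(D,s \right)} = \left(-41 - 39\right) + s = -80 + s$)
$\frac{-1722695 + 2123358}{2418865 + n{\left(-30,-54 \right)} \left(-31\right)} - -142624 = \frac{-1722695 + 2123358}{2418865 + \left(-80 - 54\right) \left(-31\right)} - -142624 = \frac{400663}{2418865 - -4154} + 142624 = \frac{400663}{2418865 + 4154} + 142624 = \frac{400663}{2423019} + 142624 = \frac{345581062519}{2423019}$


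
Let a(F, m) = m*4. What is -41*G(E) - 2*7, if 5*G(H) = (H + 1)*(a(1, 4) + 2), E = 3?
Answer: -3022/5 ≈ -604.40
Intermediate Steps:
a(F, m) = 4*m
G(H) = 18/5 + 18*H/5 (G(H) = ((H + 1)*(4*4 + 2))/5 = ((1 + H)*(16 + 2))/5 = ((1 + H)*18)/5 = (18 + 18*H)/5 = 18/5 + 18*H/5)
-41*G(E) - 2*7 = -41*(18/5 + (18/5)*3) - 2*7 = -41*(18/5 + 54/5) - 14 = -41*72/5 - 14 = -2952/5 - 14 = -3022/5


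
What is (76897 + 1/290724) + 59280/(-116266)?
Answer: 1299601303678697/16900658292 ≈ 76897.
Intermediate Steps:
(76897 + 1/290724) + 59280/(-116266) = (76897 + 1/290724) + 59280*(-1/116266) = 22355803429/290724 - 29640/58133 = 1299601303678697/16900658292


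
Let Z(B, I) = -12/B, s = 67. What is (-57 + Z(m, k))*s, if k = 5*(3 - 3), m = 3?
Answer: -4087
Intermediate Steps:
k = 0 (k = 5*0 = 0)
(-57 + Z(m, k))*s = (-57 - 12/3)*67 = (-57 - 12*⅓)*67 = (-57 - 4)*67 = -61*67 = -4087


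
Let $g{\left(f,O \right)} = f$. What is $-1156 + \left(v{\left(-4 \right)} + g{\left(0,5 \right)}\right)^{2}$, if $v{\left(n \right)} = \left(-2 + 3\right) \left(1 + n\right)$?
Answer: $-1147$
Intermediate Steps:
$v{\left(n \right)} = 1 + n$ ($v{\left(n \right)} = 1 \left(1 + n\right) = 1 + n$)
$-1156 + \left(v{\left(-4 \right)} + g{\left(0,5 \right)}\right)^{2} = -1156 + \left(\left(1 - 4\right) + 0\right)^{2} = -1156 + \left(-3 + 0\right)^{2} = -1156 + \left(-3\right)^{2} = -1156 + 9 = -1147$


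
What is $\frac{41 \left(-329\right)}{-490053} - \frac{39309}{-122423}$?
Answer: $\frac{20914857224}{59993758419} \approx 0.34862$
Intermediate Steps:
$\frac{41 \left(-329\right)}{-490053} - \frac{39309}{-122423} = \left(-13489\right) \left(- \frac{1}{490053}\right) - - \frac{39309}{122423} = \frac{13489}{490053} + \frac{39309}{122423} = \frac{20914857224}{59993758419}$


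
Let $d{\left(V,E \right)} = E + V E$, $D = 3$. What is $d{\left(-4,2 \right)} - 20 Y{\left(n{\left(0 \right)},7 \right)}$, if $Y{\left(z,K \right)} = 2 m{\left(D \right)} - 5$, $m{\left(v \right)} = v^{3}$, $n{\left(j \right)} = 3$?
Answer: $-986$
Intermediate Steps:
$d{\left(V,E \right)} = E + E V$
$Y{\left(z,K \right)} = 49$ ($Y{\left(z,K \right)} = 2 \cdot 3^{3} - 5 = 2 \cdot 27 - 5 = 54 - 5 = 49$)
$d{\left(-4,2 \right)} - 20 Y{\left(n{\left(0 \right)},7 \right)} = 2 \left(1 - 4\right) - 980 = 2 \left(-3\right) - 980 = -6 - 980 = -986$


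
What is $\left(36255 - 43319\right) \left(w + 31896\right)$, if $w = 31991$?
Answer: $-451297768$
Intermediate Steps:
$\left(36255 - 43319\right) \left(w + 31896\right) = \left(36255 - 43319\right) \left(31991 + 31896\right) = \left(-7064\right) 63887 = -451297768$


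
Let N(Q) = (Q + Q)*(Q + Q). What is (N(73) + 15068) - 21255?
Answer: 15129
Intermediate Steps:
N(Q) = 4*Q**2 (N(Q) = (2*Q)*(2*Q) = 4*Q**2)
(N(73) + 15068) - 21255 = (4*73**2 + 15068) - 21255 = (4*5329 + 15068) - 21255 = (21316 + 15068) - 21255 = 36384 - 21255 = 15129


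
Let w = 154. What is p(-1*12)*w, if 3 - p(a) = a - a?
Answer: 462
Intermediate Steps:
p(a) = 3 (p(a) = 3 - (a - a) = 3 - 1*0 = 3 + 0 = 3)
p(-1*12)*w = 3*154 = 462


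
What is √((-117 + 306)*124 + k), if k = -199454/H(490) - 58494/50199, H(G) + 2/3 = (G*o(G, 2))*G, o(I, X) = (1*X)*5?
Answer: √85108821183579820077383779/60263882767 ≈ 153.08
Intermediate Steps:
o(I, X) = 5*X (o(I, X) = X*5 = 5*X)
H(G) = -⅔ + 10*G² (H(G) = -⅔ + (G*(5*2))*G = -⅔ + (G*10)*G = -⅔ + (10*G)*G = -⅔ + 10*G²)
k = -75228223175/60263882767 (k = -199454/(-⅔ + 10*490²) - 58494/50199 = -199454/(-⅔ + 10*240100) - 58494*1/50199 = -199454/(-⅔ + 2401000) - 19498/16733 = -199454/7202998/3 - 19498/16733 = -199454*3/7202998 - 19498/16733 = -299181/3601499 - 19498/16733 = -75228223175/60263882767 ≈ -1.2483)
√((-117 + 306)*124 + k) = √((-117 + 306)*124 - 75228223175/60263882767) = √(189*124 - 75228223175/60263882767) = √(23436 - 75228223175/60263882767) = √(1412269128304237/60263882767) = √85108821183579820077383779/60263882767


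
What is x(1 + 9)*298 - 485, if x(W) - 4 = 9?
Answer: 3389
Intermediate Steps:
x(W) = 13 (x(W) = 4 + 9 = 13)
x(1 + 9)*298 - 485 = 13*298 - 485 = 3874 - 485 = 3389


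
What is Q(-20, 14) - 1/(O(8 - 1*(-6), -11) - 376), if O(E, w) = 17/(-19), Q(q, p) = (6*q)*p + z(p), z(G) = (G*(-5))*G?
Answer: -19048241/7161 ≈ -2660.0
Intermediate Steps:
z(G) = -5*G² (z(G) = (-5*G)*G = -5*G²)
Q(q, p) = -5*p² + 6*p*q (Q(q, p) = (6*q)*p - 5*p² = 6*p*q - 5*p² = -5*p² + 6*p*q)
O(E, w) = -17/19 (O(E, w) = 17*(-1/19) = -17/19)
Q(-20, 14) - 1/(O(8 - 1*(-6), -11) - 376) = 14*(-5*14 + 6*(-20)) - 1/(-17/19 - 376) = 14*(-70 - 120) - 1/(-7161/19) = 14*(-190) - 1*(-19/7161) = -2660 + 19/7161 = -19048241/7161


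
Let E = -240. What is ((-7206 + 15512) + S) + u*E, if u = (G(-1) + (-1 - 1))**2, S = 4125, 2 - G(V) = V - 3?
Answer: 8591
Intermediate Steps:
G(V) = 5 - V (G(V) = 2 - (V - 3) = 2 - (-3 + V) = 2 + (3 - V) = 5 - V)
u = 16 (u = ((5 - 1*(-1)) + (-1 - 1))**2 = ((5 + 1) - 2)**2 = (6 - 2)**2 = 4**2 = 16)
((-7206 + 15512) + S) + u*E = ((-7206 + 15512) + 4125) + 16*(-240) = (8306 + 4125) - 3840 = 12431 - 3840 = 8591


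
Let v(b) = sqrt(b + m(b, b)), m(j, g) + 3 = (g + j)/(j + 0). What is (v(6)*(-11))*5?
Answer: -55*sqrt(5) ≈ -122.98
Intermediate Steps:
m(j, g) = -3 + (g + j)/j (m(j, g) = -3 + (g + j)/(j + 0) = -3 + (g + j)/j)
v(b) = sqrt(-1 + b) (v(b) = sqrt(b + (-2 + b/b)) = sqrt(b + (-2 + 1)) = sqrt(b - 1) = sqrt(-1 + b))
(v(6)*(-11))*5 = (sqrt(-1 + 6)*(-11))*5 = (sqrt(5)*(-11))*5 = -11*sqrt(5)*5 = -55*sqrt(5)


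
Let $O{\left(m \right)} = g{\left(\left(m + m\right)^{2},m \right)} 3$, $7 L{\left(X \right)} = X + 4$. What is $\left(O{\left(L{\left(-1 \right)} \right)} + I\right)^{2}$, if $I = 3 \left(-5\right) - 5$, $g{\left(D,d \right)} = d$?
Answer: $\frac{17161}{49} \approx 350.22$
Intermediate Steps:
$L{\left(X \right)} = \frac{4}{7} + \frac{X}{7}$ ($L{\left(X \right)} = \frac{X + 4}{7} = \frac{4 + X}{7} = \frac{4}{7} + \frac{X}{7}$)
$O{\left(m \right)} = 3 m$ ($O{\left(m \right)} = m 3 = 3 m$)
$I = -20$ ($I = -15 - 5 = -20$)
$\left(O{\left(L{\left(-1 \right)} \right)} + I\right)^{2} = \left(3 \left(\frac{4}{7} + \frac{1}{7} \left(-1\right)\right) - 20\right)^{2} = \left(3 \left(\frac{4}{7} - \frac{1}{7}\right) - 20\right)^{2} = \left(3 \cdot \frac{3}{7} - 20\right)^{2} = \left(\frac{9}{7} - 20\right)^{2} = \left(- \frac{131}{7}\right)^{2} = \frac{17161}{49}$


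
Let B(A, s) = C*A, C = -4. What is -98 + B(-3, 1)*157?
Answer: 1786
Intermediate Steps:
B(A, s) = -4*A
-98 + B(-3, 1)*157 = -98 - 4*(-3)*157 = -98 + 12*157 = -98 + 1884 = 1786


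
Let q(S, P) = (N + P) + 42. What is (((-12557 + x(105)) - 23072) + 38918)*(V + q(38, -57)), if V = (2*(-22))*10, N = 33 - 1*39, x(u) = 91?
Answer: -1558180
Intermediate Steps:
N = -6 (N = 33 - 39 = -6)
q(S, P) = 36 + P (q(S, P) = (-6 + P) + 42 = 36 + P)
V = -440 (V = -44*10 = -440)
(((-12557 + x(105)) - 23072) + 38918)*(V + q(38, -57)) = (((-12557 + 91) - 23072) + 38918)*(-440 + (36 - 57)) = ((-12466 - 23072) + 38918)*(-440 - 21) = (-35538 + 38918)*(-461) = 3380*(-461) = -1558180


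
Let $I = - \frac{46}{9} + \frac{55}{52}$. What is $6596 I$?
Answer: $- \frac{3128153}{117} \approx -26736.0$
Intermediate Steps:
$I = - \frac{1897}{468}$ ($I = \left(-46\right) \frac{1}{9} + 55 \cdot \frac{1}{52} = - \frac{46}{9} + \frac{55}{52} = - \frac{1897}{468} \approx -4.0534$)
$6596 I = 6596 \left(- \frac{1897}{468}\right) = - \frac{3128153}{117}$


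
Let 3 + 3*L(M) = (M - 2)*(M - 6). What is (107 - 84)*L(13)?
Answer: 1702/3 ≈ 567.33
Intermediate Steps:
L(M) = -1 + (-6 + M)*(-2 + M)/3 (L(M) = -1 + ((M - 2)*(M - 6))/3 = -1 + ((-2 + M)*(-6 + M))/3 = -1 + ((-6 + M)*(-2 + M))/3 = -1 + (-6 + M)*(-2 + M)/3)
(107 - 84)*L(13) = (107 - 84)*(3 - 8/3*13 + (1/3)*13**2) = 23*(3 - 104/3 + (1/3)*169) = 23*(3 - 104/3 + 169/3) = 23*(74/3) = 1702/3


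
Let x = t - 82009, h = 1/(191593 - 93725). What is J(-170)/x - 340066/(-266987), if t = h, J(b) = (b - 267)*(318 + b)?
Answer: 4419339524305542/2142852829798457 ≈ 2.0624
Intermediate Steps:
J(b) = (-267 + b)*(318 + b)
h = 1/97868 ≈ 1.0218e-5
t = 1/97868 ≈ 1.0218e-5
x = -8026056811/97868 (x = 1/97868 - 82009 = -8026056811/97868 ≈ -82009.)
J(-170)/x - 340066/(-266987) = (-84906 + (-170)² + 51*(-170))/(-8026056811/97868) - 340066/(-266987) = (-84906 + 28900 - 8670)*(-97868/8026056811) - 340066*(-1/266987) = -64676*(-97868/8026056811) + 340066/266987 = 6329710768/8026056811 + 340066/266987 = 4419339524305542/2142852829798457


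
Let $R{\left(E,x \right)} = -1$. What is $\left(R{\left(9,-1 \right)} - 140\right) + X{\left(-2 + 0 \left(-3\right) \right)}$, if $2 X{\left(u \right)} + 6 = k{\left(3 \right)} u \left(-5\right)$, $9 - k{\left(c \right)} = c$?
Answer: $-114$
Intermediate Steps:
$k{\left(c \right)} = 9 - c$
$X{\left(u \right)} = -3 - 15 u$ ($X{\left(u \right)} = -3 + \frac{\left(9 - 3\right) u \left(-5\right)}{2} = -3 + \frac{\left(9 - 3\right) \left(- 5 u\right)}{2} = -3 + \frac{6 \left(- 5 u\right)}{2} = -3 + \frac{\left(-30\right) u}{2} = -3 - 15 u$)
$\left(R{\left(9,-1 \right)} - 140\right) + X{\left(-2 + 0 \left(-3\right) \right)} = \left(-1 - 140\right) - \left(3 + 15 \left(-2 + 0 \left(-3\right)\right)\right) = \left(-1 - 140\right) - \left(3 + 15 \left(-2 + 0\right)\right) = \left(-1 - 140\right) - -27 = -141 + \left(-3 + 30\right) = -141 + 27 = -114$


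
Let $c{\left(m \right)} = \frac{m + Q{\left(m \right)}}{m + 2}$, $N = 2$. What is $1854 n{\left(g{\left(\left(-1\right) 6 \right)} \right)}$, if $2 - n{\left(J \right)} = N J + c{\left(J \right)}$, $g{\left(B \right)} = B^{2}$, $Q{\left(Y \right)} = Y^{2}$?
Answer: $- \frac{3700584}{19} \approx -1.9477 \cdot 10^{5}$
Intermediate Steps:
$c{\left(m \right)} = \frac{m + m^{2}}{2 + m}$ ($c{\left(m \right)} = \frac{m + m^{2}}{m + 2} = \frac{m + m^{2}}{2 + m}$)
$n{\left(J \right)} = 2 - 2 J - \frac{J \left(1 + J\right)}{2 + J}$ ($n{\left(J \right)} = 2 - \left(2 J + \frac{J \left(1 + J\right)}{2 + J}\right) = 2 - 2 J - \frac{J \left(1 + J\right)}{2 + J}$)
$1854 n{\left(g{\left(\left(-1\right) 6 \right)} \right)} = 1854 \frac{4 - 3 \left(\left(-1\right) 6\right)^{2} - 3 \left(\left(\left(-1\right) 6\right)^{2}\right)^{2}}{2 + \left(\left(-1\right) 6\right)^{2}} = 1854 \frac{4 - 3 \left(-6\right)^{2} - 3 \left(\left(-6\right)^{2}\right)^{2}}{2 + \left(-6\right)^{2}} = 1854 \frac{4 - 108 - 3 \cdot 36^{2}}{2 + 36} = 1854 \frac{4 - 108 - 3888}{38} = 1854 \cdot \frac{1}{38} \left(-3992\right) = 1854 \left(- \frac{1996}{19}\right) = - \frac{3700584}{19}$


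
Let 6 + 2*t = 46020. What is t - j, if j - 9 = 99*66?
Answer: 16464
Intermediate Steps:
t = 23007 (t = -3 + (1/2)*46020 = -3 + 23010 = 23007)
j = 6543 (j = 9 + 99*66 = 9 + 6534 = 6543)
t - j = 23007 - 1*6543 = 23007 - 6543 = 16464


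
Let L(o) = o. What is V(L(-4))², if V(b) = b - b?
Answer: 0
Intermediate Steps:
V(b) = 0
V(L(-4))² = 0² = 0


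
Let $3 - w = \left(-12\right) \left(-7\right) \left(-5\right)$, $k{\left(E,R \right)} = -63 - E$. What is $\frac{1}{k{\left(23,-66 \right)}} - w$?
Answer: $- \frac{36379}{86} \approx -423.01$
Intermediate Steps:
$w = 423$ ($w = 3 - \left(-12\right) \left(-7\right) \left(-5\right) = 3 - 84 \left(-5\right) = 3 - -420 = 3 + 420 = 423$)
$\frac{1}{k{\left(23,-66 \right)}} - w = \frac{1}{-63 - 23} - 423 = \frac{1}{-86} - 423 = - \frac{1}{86} - 423 = - \frac{36379}{86}$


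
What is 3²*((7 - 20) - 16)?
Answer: -261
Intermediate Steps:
3²*((7 - 20) - 16) = 9*(-13 - 16) = 9*(-29) = -261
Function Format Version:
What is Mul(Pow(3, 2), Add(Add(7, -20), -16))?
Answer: -261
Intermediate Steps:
Mul(Pow(3, 2), Add(Add(7, -20), -16)) = Mul(9, Add(-13, -16)) = Mul(9, -29) = -261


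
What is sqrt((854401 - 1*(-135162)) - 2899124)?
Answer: I*sqrt(1909561) ≈ 1381.9*I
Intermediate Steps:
sqrt((854401 - 1*(-135162)) - 2899124) = sqrt((854401 + 135162) - 2899124) = sqrt(989563 - 2899124) = sqrt(-1909561) = I*sqrt(1909561)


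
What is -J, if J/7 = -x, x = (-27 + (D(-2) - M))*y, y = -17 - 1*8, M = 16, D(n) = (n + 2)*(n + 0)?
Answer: 7525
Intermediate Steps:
D(n) = n*(2 + n) (D(n) = (2 + n)*n = n*(2 + n))
y = -25 (y = -17 - 8 = -25)
x = 1075 (x = (-27 + (-2*(2 - 2) - 1*16))*(-25) = (-27 + (-2*0 - 16))*(-25) = (-27 + (0 - 16))*(-25) = (-27 - 16)*(-25) = -43*(-25) = 1075)
J = -7525 (J = 7*(-1*1075) = 7*(-1075) = -7525)
-J = -1*(-7525) = 7525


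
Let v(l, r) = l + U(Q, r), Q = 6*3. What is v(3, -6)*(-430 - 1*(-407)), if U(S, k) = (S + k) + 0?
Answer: -345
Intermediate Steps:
Q = 18
U(S, k) = S + k
v(l, r) = 18 + l + r (v(l, r) = l + (18 + r) = 18 + l + r)
v(3, -6)*(-430 - 1*(-407)) = (18 + 3 - 6)*(-430 - 1*(-407)) = 15*(-430 + 407) = 15*(-23) = -345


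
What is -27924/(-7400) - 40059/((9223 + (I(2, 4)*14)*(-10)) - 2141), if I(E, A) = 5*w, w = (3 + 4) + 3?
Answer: -18384177/37925 ≈ -484.75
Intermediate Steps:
w = 10 (w = 7 + 3 = 10)
I(E, A) = 50 (I(E, A) = 5*10 = 50)
-27924/(-7400) - 40059/((9223 + (I(2, 4)*14)*(-10)) - 2141) = -27924/(-7400) - 40059/((9223 + (50*14)*(-10)) - 2141) = -27924*(-1/7400) - 40059/((9223 + 700*(-10)) - 2141) = 6981/1850 - 40059/((9223 - 7000) - 2141) = 6981/1850 - 40059/(2223 - 2141) = 6981/1850 - 40059/82 = -18384177/37925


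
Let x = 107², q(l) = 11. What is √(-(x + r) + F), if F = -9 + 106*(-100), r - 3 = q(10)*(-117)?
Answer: I*√20774 ≈ 144.13*I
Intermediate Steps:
x = 11449
r = -1284 (r = 3 + 11*(-117) = 3 - 1287 = -1284)
F = -10609 (F = -9 - 10600 = -10609)
√(-(x + r) + F) = √(-(11449 - 1284) - 10609) = √(-1*10165 - 10609) = √(-10165 - 10609) = √(-20774) = I*√20774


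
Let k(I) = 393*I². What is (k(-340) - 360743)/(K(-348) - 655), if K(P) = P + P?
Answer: -45070057/1351 ≈ -33361.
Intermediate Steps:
K(P) = 2*P
(k(-340) - 360743)/(K(-348) - 655) = (393*(-340)² - 360743)/(2*(-348) - 655) = (393*115600 - 360743)/(-696 - 655) = (45430800 - 360743)/(-1351) = 45070057*(-1/1351) = -45070057/1351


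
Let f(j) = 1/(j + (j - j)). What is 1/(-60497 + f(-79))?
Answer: -79/4779264 ≈ -1.6530e-5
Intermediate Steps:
f(j) = 1/j (f(j) = 1/(j + 0) = 1/j)
1/(-60497 + f(-79)) = 1/(-60497 + 1/(-79)) = 1/(-60497 - 1/79) = 1/(-4779264/79) = -79/4779264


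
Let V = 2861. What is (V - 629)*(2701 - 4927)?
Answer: -4968432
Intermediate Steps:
(V - 629)*(2701 - 4927) = (2861 - 629)*(2701 - 4927) = 2232*(-2226) = -4968432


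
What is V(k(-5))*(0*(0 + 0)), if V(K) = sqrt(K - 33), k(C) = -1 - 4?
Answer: 0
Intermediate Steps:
k(C) = -5
V(K) = sqrt(-33 + K)
V(k(-5))*(0*(0 + 0)) = sqrt(-33 - 5)*(0*(0 + 0)) = sqrt(-38)*(0*0) = (I*sqrt(38))*0 = 0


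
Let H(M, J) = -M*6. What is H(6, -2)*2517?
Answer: -90612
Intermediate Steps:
H(M, J) = -6*M
H(6, -2)*2517 = -6*6*2517 = -36*2517 = -90612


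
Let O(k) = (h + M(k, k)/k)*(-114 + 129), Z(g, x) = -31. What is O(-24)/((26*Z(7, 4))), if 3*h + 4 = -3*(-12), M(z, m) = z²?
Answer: 100/403 ≈ 0.24814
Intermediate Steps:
h = 32/3 (h = -4/3 + (-3*(-12))/3 = -4/3 + (⅓)*36 = -4/3 + 12 = 32/3 ≈ 10.667)
O(k) = 160 + 15*k (O(k) = (32/3 + k²/k)*(-114 + 129) = (32/3 + k)*15 = 160 + 15*k)
O(-24)/((26*Z(7, 4))) = (160 + 15*(-24))/((26*(-31))) = (160 - 360)/(-806) = -200*(-1/806) = 100/403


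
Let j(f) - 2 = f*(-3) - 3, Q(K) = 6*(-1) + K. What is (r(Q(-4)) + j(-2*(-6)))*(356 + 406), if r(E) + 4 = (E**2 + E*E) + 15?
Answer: 132588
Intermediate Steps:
Q(K) = -6 + K
j(f) = -1 - 3*f (j(f) = 2 + (f*(-3) - 3) = 2 + (-3*f - 3) = 2 + (-3 - 3*f) = -1 - 3*f)
r(E) = 11 + 2*E**2 (r(E) = -4 + ((E**2 + E*E) + 15) = -4 + ((E**2 + E**2) + 15) = -4 + (2*E**2 + 15) = -4 + (15 + 2*E**2) = 11 + 2*E**2)
(r(Q(-4)) + j(-2*(-6)))*(356 + 406) = ((11 + 2*(-6 - 4)**2) + (-1 - (-6)*(-6)))*(356 + 406) = ((11 + 2*(-10)**2) + (-1 - 3*12))*762 = ((11 + 2*100) + (-1 - 36))*762 = ((11 + 200) - 37)*762 = (211 - 37)*762 = 174*762 = 132588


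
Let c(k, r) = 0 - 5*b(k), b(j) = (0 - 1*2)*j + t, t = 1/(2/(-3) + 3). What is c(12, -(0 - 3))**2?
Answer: 680625/49 ≈ 13890.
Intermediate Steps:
t = 3/7 (t = 1/(2*(-1/3) + 3) = 1/(-2/3 + 3) = 1/(7/3) = 3/7 ≈ 0.42857)
b(j) = 3/7 - 2*j (b(j) = (0 - 1*2)*j + 3/7 = (0 - 2)*j + 3/7 = -2*j + 3/7 = 3/7 - 2*j)
c(k, r) = -15/7 + 10*k (c(k, r) = 0 - 5*(3/7 - 2*k) = 0 + (-15/7 + 10*k) = -15/7 + 10*k)
c(12, -(0 - 3))**2 = (-15/7 + 10*12)**2 = (-15/7 + 120)**2 = (825/7)**2 = 680625/49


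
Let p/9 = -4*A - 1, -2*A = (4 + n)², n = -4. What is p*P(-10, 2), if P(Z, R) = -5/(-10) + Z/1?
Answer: 171/2 ≈ 85.500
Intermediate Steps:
A = 0 (A = -(4 - 4)²/2 = -½*0² = -½*0 = 0)
P(Z, R) = ½ + Z (P(Z, R) = -5*(-⅒) + Z*1 = ½ + Z)
p = -9 (p = 9*(-4*0 - 1) = 9*(0 - 1) = 9*(-1) = -9)
p*P(-10, 2) = -9*(½ - 10) = -9*(-19/2) = 171/2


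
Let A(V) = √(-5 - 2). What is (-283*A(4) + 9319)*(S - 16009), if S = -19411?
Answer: -330078980 + 10023860*I*√7 ≈ -3.3008e+8 + 2.6521e+7*I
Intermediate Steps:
A(V) = I*√7 (A(V) = √(-7) = I*√7)
(-283*A(4) + 9319)*(S - 16009) = (-283*I*√7 + 9319)*(-19411 - 16009) = (-283*I*√7 + 9319)*(-35420) = (9319 - 283*I*√7)*(-35420) = -330078980 + 10023860*I*√7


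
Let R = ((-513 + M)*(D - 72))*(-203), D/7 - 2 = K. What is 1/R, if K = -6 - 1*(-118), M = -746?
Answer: 1/185548902 ≈ 5.3894e-9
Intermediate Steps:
K = 112 (K = -6 + 118 = 112)
D = 798 (D = 14 + 7*112 = 14 + 784 = 798)
R = 185548902 (R = ((-513 - 746)*(798 - 72))*(-203) = -1259*726*(-203) = -914034*(-203) = 185548902)
1/R = 1/185548902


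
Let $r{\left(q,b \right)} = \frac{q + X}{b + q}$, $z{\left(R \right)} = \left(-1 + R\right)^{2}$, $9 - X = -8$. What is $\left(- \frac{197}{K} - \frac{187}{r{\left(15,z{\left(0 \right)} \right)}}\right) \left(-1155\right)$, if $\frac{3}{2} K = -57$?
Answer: $\frac{1938090}{19} \approx 1.02 \cdot 10^{5}$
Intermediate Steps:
$X = 17$ ($X = 9 - -8 = 9 + 8 = 17$)
$K = -38$ ($K = \frac{2}{3} \left(-57\right) = -38$)
$r{\left(q,b \right)} = \frac{17 + q}{b + q}$ ($r{\left(q,b \right)} = \frac{q + 17}{b + q} = \frac{17 + q}{b + q}$)
$\left(- \frac{197}{K} - \frac{187}{r{\left(15,z{\left(0 \right)} \right)}}\right) \left(-1155\right) = \left(- \frac{197}{-38} - \frac{187}{\frac{1}{\left(-1 + 0\right)^{2} + 15} \left(17 + 15\right)}\right) \left(-1155\right) = \left(\left(-197\right) \left(- \frac{1}{38}\right) - \frac{187}{\frac{1}{\left(-1\right)^{2} + 15} \cdot 32}\right) \left(-1155\right) = \left(\frac{197}{38} - \frac{187}{\frac{1}{1 + 15} \cdot 32}\right) \left(-1155\right) = \left(\frac{197}{38} - \frac{187}{\frac{1}{16} \cdot 32}\right) \left(-1155\right) = \left(\frac{197}{38} - \frac{187}{2}\right) \left(-1155\right) = \left(- \frac{1678}{19}\right) \left(-1155\right) = \frac{1938090}{19}$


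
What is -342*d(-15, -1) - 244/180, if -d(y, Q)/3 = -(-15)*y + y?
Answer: -11080861/45 ≈ -2.4624e+5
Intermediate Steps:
d(y, Q) = -48*y (d(y, Q) = -3*(-(-15)*y + y) = -3*(15*y + y) = -48*y)
-342*d(-15, -1) - 244/180 = -(-16416)*(-15) - 244/180 = -342*720 - 244*1/180 = -246240 - 61/45 = -11080861/45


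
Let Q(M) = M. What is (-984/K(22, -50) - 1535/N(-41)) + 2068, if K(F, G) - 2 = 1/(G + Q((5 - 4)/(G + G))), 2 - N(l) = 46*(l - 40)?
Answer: 28989440343/18457328 ≈ 1570.6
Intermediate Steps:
N(l) = 1842 - 46*l (N(l) = 2 - 46*(l - 40) = 2 - 46*(-40 + l) = 2 - (-1840 + 46*l) = 2 + (1840 - 46*l) = 1842 - 46*l)
K(F, G) = 2 + 1/(G + 1/(2*G)) (K(F, G) = 2 + 1/(G + (5 - 4)/(G + G)) = 2 + 1/(G + 1/(2*G)))
(-984/K(22, -50) - 1535/N(-41)) + 2068 = (-984*(1 + 2*(-50)²)/(2*(1 - 50*(1 + 2*(-50)))) - 1535/(1842 - 46*(-41))) + 2068 = (-984*(1 + 2*2500)/(2*(1 - 50*(1 - 100))) - 1535/(1842 + 1886)) + 2068 = (-984*(1 + 5000)/(2*(1 - 50*(-99))) - 1535/3728) + 2068 = (-984*5001/(2*(1 + 4950)) - 1535*1/3728) + 2068 = (-984/(2*(1/5001)*4951) - 1535/3728) + 2068 = (-984/9902/5001 - 1535/3728) + 2068 = (-984*5001/9902 - 1535/3728) + 2068 = (-2460492/4951 - 1535/3728) + 2068 = -9180313961/18457328 + 2068 = 28989440343/18457328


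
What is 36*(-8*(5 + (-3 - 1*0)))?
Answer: -576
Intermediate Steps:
36*(-8*(5 + (-3 - 1*0))) = 36*(-8*(5 + (-3 + 0))) = 36*(-8*(5 - 3)) = 36*(-8*2) = 36*(-16) = -576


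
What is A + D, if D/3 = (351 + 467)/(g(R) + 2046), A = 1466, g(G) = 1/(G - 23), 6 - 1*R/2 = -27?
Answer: 129082736/87979 ≈ 1467.2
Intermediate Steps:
R = 66 (R = 12 - 2*(-27) = 12 + 54 = 66)
g(G) = 1/(-23 + G)
D = 105522/87979 (D = 3*((351 + 467)/(1/(-23 + 66) + 2046)) = 3*(818/(1/43 + 2046)) = 3*(818/(87979/43)) = 3*(818*(43/87979)) = 3*(35174/87979) = 105522/87979 ≈ 1.1994)
A + D = 1466 + 105522/87979 = 129082736/87979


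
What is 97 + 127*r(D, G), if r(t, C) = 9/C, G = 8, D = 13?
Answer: 1919/8 ≈ 239.88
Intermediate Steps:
97 + 127*r(D, G) = 97 + 127*(9/8) = 97 + 1143/8 = 1919/8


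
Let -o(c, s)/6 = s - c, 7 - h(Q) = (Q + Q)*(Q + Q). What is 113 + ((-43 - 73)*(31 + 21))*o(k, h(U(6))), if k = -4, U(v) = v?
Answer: -4813423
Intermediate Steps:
h(Q) = 7 - 4*Q**2 (h(Q) = 7 - (Q + Q)*(Q + Q) = 7 - 2*Q*2*Q = 7 - 4*Q**2)
o(c, s) = -6*s + 6*c (o(c, s) = -6*(s - c) = -6*s + 6*c)
113 + ((-43 - 73)*(31 + 21))*o(k, h(U(6))) = 113 + ((-43 - 73)*(31 + 21))*(-6*(7 - 4*6**2) + 6*(-4)) = 113 + (-116*52)*(-6*(7 - 4*36) - 24) = 113 - 6032*(-6*(7 - 144) - 24) = 113 - 6032*(-6*(-137) - 24) = 113 - 6032*(822 - 24) = 113 - 6032*798 = 113 - 4813536 = -4813423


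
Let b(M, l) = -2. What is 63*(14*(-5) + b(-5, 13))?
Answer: -4536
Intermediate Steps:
63*(14*(-5) + b(-5, 13)) = 63*(14*(-5) - 2) = 63*(-70 - 2) = 63*(-72) = -4536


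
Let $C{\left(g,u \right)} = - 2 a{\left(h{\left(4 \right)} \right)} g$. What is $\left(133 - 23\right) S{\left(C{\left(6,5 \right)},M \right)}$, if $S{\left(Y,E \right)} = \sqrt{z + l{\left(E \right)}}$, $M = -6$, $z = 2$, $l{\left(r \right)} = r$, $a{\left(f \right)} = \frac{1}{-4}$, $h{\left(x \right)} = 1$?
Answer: $220 i \approx 220.0 i$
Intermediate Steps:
$a{\left(f \right)} = - \frac{1}{4}$
$C{\left(g,u \right)} = \frac{g}{2}$ ($C{\left(g,u \right)} = \left(-2\right) \left(- \frac{1}{4}\right) g = \frac{g}{2}$)
$S{\left(Y,E \right)} = \sqrt{2 + E}$
$\left(133 - 23\right) S{\left(C{\left(6,5 \right)},M \right)} = \left(133 - 23\right) \sqrt{2 - 6} = 110 \sqrt{-4} = 110 \cdot 2 i = 220 i$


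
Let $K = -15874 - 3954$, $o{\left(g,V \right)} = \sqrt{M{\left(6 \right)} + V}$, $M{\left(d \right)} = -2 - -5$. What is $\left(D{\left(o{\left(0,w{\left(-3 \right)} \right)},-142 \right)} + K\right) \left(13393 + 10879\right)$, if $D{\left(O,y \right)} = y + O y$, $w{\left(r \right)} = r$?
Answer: $-484711840$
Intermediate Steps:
$M{\left(d \right)} = 3$ ($M{\left(d \right)} = -2 + 5 = 3$)
$o{\left(g,V \right)} = \sqrt{3 + V}$
$K = -19828$ ($K = -15874 - 3954 = -19828$)
$\left(D{\left(o{\left(0,w{\left(-3 \right)} \right)},-142 \right)} + K\right) \left(13393 + 10879\right) = \left(- 142 \left(1 + \sqrt{3 - 3}\right) - 19828\right) \left(13393 + 10879\right) = \left(- 142 \left(1 + \sqrt{0}\right) - 19828\right) 24272 = \left(- 142 \left(1 + 0\right) - 19828\right) 24272 = \left(\left(-142\right) 1 - 19828\right) 24272 = \left(-142 - 19828\right) 24272 = \left(-19970\right) 24272 = -484711840$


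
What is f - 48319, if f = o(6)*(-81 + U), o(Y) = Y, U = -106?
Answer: -49441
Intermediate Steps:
f = -1122 (f = 6*(-81 - 106) = 6*(-187) = -1122)
f - 48319 = -1122 - 48319 = -49441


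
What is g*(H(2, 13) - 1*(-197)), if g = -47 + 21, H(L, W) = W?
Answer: -5460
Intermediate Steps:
g = -26
g*(H(2, 13) - 1*(-197)) = -26*(13 - 1*(-197)) = -26*(13 + 197) = -26*210 = -5460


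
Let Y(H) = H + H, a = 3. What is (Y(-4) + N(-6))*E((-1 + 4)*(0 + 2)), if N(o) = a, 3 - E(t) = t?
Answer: 15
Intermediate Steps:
E(t) = 3 - t
N(o) = 3
Y(H) = 2*H
(Y(-4) + N(-6))*E((-1 + 4)*(0 + 2)) = (2*(-4) + 3)*(3 - (-1 + 4)*(0 + 2)) = (-8 + 3)*(3 - 3*2) = -5*(3 - 1*6) = -5*(3 - 6) = -5*(-3) = 15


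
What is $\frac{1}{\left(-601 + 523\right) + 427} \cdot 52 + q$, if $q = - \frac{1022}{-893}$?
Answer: $\frac{403114}{311657} \approx 1.2935$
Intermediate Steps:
$q = \frac{1022}{893}$ ($q = \left(-1022\right) \left(- \frac{1}{893}\right) = \frac{1022}{893} \approx 1.1445$)
$\frac{1}{\left(-601 + 523\right) + 427} \cdot 52 + q = \frac{1}{\left(-601 + 523\right) + 427} \cdot 52 + \frac{1022}{893} = \frac{1}{-78 + 427} \cdot 52 + \frac{1022}{893} = \frac{1}{349} \cdot 52 + \frac{1022}{893} = \frac{52}{349} + \frac{1022}{893} = \frac{403114}{311657}$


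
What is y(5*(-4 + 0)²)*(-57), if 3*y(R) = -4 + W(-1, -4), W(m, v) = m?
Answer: 95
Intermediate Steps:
y(R) = -5/3 (y(R) = (-4 - 1)/3 = (⅓)*(-5) = -5/3)
y(5*(-4 + 0)²)*(-57) = -5/3*(-57) = 95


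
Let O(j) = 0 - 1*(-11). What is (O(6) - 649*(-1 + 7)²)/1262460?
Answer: -23353/1262460 ≈ -0.018498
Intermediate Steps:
O(j) = 11 (O(j) = 0 + 11 = 11)
(O(6) - 649*(-1 + 7)²)/1262460 = (11 - 649*(-1 + 7)²)/1262460 = (11 - 649*6²)*(1/1262460) = (11 - 649*36)*(1/1262460) = (11 - 23364)*(1/1262460) = -23353*1/1262460 = -23353/1262460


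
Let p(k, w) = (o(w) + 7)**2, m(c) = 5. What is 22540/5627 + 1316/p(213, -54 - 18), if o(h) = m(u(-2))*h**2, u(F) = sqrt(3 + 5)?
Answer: 15151605680792/3782521894283 ≈ 4.0057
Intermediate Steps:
u(F) = 2*sqrt(2) (u(F) = sqrt(8) = 2*sqrt(2))
o(h) = 5*h**2
p(k, w) = (7 + 5*w**2)**2 (p(k, w) = (5*w**2 + 7)**2 = (7 + 5*w**2)**2)
22540/5627 + 1316/p(213, -54 - 18) = 22540/5627 + 1316/((7 + 5*(-54 - 18)**2)**2) = 22540*(1/5627) + 1316/((7 + 5*(-72)**2)**2) = 22540/5627 + 1316/((7 + 5*5184)**2) = 22540/5627 + 1316/((7 + 25920)**2) = 22540/5627 + 1316/(25927**2) = 22540/5627 + 1316/672209329 = 15151605680792/3782521894283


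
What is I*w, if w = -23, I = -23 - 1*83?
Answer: 2438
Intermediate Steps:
I = -106 (I = -23 - 83 = -106)
I*w = -106*(-23) = 2438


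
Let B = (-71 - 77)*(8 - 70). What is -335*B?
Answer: -3073960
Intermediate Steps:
B = 9176 (B = -148*(-62) = 9176)
-335*B = -335*9176 = -3073960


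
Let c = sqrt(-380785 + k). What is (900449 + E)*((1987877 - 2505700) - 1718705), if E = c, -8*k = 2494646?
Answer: -2013879401072 - 1118264*I*sqrt(2770463) ≈ -2.0139e+12 - 1.8613e+9*I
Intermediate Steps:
k = -1247323/4 (k = -1/8*2494646 = -1247323/4 ≈ -3.1183e+5)
c = I*sqrt(2770463)/2 (c = sqrt(-380785 - 1247323/4) = sqrt(-2770463/4) = I*sqrt(2770463)/2 ≈ 832.24*I)
E = I*sqrt(2770463)/2 ≈ 832.24*I
(900449 + E)*((1987877 - 2505700) - 1718705) = (900449 + I*sqrt(2770463)/2)*((1987877 - 2505700) - 1718705) = (900449 + I*sqrt(2770463)/2)*(-517823 - 1718705) = (900449 + I*sqrt(2770463)/2)*(-2236528) = -2013879401072 - 1118264*I*sqrt(2770463)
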